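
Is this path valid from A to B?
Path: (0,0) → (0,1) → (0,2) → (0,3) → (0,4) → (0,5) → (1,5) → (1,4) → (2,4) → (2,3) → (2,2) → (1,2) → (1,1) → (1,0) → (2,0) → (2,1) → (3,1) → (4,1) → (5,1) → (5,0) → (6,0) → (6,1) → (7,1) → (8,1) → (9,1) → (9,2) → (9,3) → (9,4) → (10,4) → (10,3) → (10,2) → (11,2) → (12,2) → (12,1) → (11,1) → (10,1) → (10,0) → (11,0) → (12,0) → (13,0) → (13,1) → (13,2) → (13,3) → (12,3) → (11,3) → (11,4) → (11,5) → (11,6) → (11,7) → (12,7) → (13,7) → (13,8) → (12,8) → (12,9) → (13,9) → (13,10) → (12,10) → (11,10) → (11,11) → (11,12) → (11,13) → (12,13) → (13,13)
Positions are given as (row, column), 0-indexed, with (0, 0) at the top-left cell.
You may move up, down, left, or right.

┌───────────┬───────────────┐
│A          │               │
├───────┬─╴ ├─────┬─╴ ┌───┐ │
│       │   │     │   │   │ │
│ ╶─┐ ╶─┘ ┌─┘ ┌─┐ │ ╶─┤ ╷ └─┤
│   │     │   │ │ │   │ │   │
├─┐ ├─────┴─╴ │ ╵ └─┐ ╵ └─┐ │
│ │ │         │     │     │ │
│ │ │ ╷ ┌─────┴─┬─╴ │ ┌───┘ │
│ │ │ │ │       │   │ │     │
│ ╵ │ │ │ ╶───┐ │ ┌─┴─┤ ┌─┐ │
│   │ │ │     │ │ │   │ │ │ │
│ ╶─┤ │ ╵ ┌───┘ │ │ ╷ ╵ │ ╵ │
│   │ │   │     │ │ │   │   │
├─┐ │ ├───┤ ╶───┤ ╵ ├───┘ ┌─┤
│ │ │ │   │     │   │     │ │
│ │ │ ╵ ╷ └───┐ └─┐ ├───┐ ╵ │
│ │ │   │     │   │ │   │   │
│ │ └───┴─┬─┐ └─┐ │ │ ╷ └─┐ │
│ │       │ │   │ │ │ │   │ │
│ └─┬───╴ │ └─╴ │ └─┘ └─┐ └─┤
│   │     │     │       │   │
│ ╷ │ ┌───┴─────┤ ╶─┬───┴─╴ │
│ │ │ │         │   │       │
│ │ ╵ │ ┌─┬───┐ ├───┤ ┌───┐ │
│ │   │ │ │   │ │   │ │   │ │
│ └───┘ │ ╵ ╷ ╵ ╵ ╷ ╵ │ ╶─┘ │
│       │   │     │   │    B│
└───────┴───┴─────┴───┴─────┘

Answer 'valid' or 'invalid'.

Checking path validity:
Result: All consecutive moves are passable.

valid

Correct solution:

┌───────────┬───────────────┐
│A → → → → ↓│               │
├───────┬─╴ ├─────┬─╴ ┌───┐ │
│↓ ← ↰  │↓ ↲│     │   │   │ │
│ ╶─┐ ╶─┘ ┌─┘ ┌─┐ │ ╶─┤ ╷ └─┤
│↳ ↓│↑ ← ↲│   │ │ │   │ │   │
├─┐ ├─────┴─╴ │ ╵ └─┐ ╵ └─┐ │
│ │↓│         │     │     │ │
│ │ │ ╷ ┌─────┴─┬─╴ │ ┌───┘ │
│ │↓│ │ │       │   │ │     │
│ ╵ │ │ │ ╶───┐ │ ┌─┴─┤ ┌─┐ │
│↓ ↲│ │ │     │ │ │   │ │ │ │
│ ╶─┤ │ ╵ ┌───┘ │ │ ╷ ╵ │ ╵ │
│↳ ↓│ │   │     │ │ │   │   │
├─┐ │ ├───┤ ╶───┤ ╵ ├───┘ ┌─┤
│ │↓│ │   │     │   │     │ │
│ │ │ ╵ ╷ └───┐ └─┐ ├───┐ ╵ │
│ │↓│   │     │   │ │   │   │
│ │ └───┴─┬─┐ └─┐ │ │ ╷ └─┐ │
│ │↳ → → ↓│ │   │ │ │ │   │ │
│ └─┬───╴ │ └─╴ │ └─┘ └─┐ └─┤
│↓ ↰│↓ ← ↲│     │       │   │
│ ╷ │ ┌───┴─────┤ ╶─┬───┴─╴ │
│↓│↑│↓│↱ → → → ↓│   │↱ → → ↓│
│ │ ╵ │ ┌─┬───┐ ├───┤ ┌───┐ │
│↓│↑ ↲│↑│ │   │↓│↱ ↓│↑│   │↓│
│ └───┘ │ ╵ ╷ ╵ ╵ ╷ ╵ │ ╶─┘ │
│↳ → → ↑│   │  ↳ ↑│↳ ↑│    B│
└───────┴───┴─────┴───┴─────┘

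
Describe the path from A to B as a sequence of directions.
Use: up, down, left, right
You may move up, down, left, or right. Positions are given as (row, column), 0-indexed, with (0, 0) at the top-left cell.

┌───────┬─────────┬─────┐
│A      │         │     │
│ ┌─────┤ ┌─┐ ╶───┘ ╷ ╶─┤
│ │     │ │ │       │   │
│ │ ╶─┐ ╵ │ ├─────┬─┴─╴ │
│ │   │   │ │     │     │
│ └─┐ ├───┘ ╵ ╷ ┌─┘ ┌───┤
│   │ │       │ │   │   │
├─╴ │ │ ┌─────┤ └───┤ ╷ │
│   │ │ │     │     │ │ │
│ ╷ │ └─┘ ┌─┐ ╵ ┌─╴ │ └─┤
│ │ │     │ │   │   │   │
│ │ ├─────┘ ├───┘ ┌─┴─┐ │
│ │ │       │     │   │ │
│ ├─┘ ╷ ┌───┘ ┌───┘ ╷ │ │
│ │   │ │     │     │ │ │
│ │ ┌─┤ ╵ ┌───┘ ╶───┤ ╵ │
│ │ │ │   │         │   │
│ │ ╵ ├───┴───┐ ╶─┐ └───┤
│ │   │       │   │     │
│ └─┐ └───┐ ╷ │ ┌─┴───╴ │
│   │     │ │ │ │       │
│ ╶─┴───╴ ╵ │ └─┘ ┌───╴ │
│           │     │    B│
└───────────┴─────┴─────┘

Finding the path and converting it to directions:
Path through cells: (0,0) → (1,0) → (2,0) → (3,0) → (3,1) → (4,1) → (4,0) → (5,0) → (6,0) → (7,0) → (8,0) → (9,0) → (10,0) → (11,0) → (11,1) → (11,2) → (11,3) → (11,4) → (11,5) → (10,5) → (9,5) → (9,6) → (10,6) → (11,6) → (11,7) → (11,8) → (10,8) → (10,9) → (10,10) → (10,11) → (11,11)
Directions: down, down, down, right, down, left, down, down, down, down, down, down, down, right, right, right, right, right, up, up, right, down, down, right, right, up, right, right, right, down

Solution:

┌───────┬─────────┬─────┐
│A      │         │     │
│ ┌─────┤ ┌─┐ ╶───┘ ╷ ╶─┤
│↓│     │ │ │       │   │
│ │ ╶─┐ ╵ │ ├─────┬─┴─╴ │
│↓│   │   │ │     │     │
│ └─┐ ├───┘ ╵ ╷ ┌─┘ ┌───┤
│↳ ↓│ │       │ │   │   │
├─╴ │ │ ┌─────┤ └───┤ ╷ │
│↓ ↲│ │ │     │     │ │ │
│ ╷ │ └─┘ ┌─┐ ╵ ┌─╴ │ └─┤
│↓│ │     │ │   │   │   │
│ │ ├─────┘ ├───┘ ┌─┴─┐ │
│↓│ │       │     │   │ │
│ ├─┘ ╷ ┌───┘ ┌───┘ ╷ │ │
│↓│   │ │     │     │ │ │
│ │ ┌─┤ ╵ ┌───┘ ╶───┤ ╵ │
│↓│ │ │   │         │   │
│ │ ╵ ├───┴───┐ ╶─┐ └───┤
│↓│   │    ↱ ↓│   │     │
│ └─┐ └───┐ ╷ │ ┌─┴───╴ │
│↓  │     │↑│↓│ │↱ → → ↓│
│ ╶─┴───╴ ╵ │ └─┘ ┌───╴ │
│↳ → → → → ↑│↳ → ↑│    B│
└───────────┴─────┴─────┘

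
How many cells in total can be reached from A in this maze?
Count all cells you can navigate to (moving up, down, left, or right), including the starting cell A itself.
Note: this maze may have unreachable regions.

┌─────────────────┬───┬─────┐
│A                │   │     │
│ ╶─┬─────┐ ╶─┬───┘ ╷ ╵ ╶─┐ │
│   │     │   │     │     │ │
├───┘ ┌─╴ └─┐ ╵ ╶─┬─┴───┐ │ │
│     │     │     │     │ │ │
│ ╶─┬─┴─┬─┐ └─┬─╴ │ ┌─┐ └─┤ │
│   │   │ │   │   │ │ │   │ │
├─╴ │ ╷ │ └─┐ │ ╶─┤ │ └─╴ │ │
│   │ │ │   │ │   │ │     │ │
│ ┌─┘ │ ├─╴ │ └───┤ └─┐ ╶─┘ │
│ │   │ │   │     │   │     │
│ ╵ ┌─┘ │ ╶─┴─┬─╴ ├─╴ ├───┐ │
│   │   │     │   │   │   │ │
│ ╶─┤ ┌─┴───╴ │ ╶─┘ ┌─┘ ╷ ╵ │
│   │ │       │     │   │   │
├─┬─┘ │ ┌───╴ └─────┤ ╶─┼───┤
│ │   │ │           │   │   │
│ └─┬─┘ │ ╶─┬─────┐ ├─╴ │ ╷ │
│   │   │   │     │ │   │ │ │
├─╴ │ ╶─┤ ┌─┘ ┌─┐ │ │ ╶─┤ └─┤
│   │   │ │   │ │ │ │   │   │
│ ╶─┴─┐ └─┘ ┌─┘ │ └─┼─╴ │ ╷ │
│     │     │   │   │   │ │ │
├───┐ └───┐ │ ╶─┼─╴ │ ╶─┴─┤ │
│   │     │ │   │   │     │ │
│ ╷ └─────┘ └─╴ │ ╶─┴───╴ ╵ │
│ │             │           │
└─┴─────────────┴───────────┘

Using BFS/flood-fill to find all reachable cells from A:
Maze size: 14 × 14 = 196 total cells
11 cell(s) are walled off and cannot be reached from A.
Reachable cells: 185

Reachable region (· marks reachable cells):

┌─────────────────┬───┬─────┐
│A · · · · · · · ·│· ·│· · ·│
│ ╶─┬─────┐ ╶─┬───┘ ╷ ╵ ╶─┐ │
│· ·│· · ·│· ·│· · ·│· · ·│·│
├───┘ ┌─╴ └─┐ ╵ ╶─┬─┴───┐ │ │
│· · ·│· · ·│· · ·│· · ·│·│·│
│ ╶─┬─┴─┬─┐ └─┬─╴ │ ┌─┐ └─┤ │
│· ·│· ·│·│· ·│· ·│·│·│· ·│·│
├─╴ │ ╷ │ └─┐ │ ╶─┤ │ └─╴ │ │
│· ·│·│·│· ·│·│· ·│·│· · ·│·│
│ ┌─┘ │ ├─╴ │ └───┤ └─┐ ╶─┘ │
│·│· ·│·│· ·│· · ·│· ·│· · ·│
│ ╵ ┌─┘ │ ╶─┴─┬─╴ ├─╴ ├───┐ │
│· ·│· ·│· · ·│· ·│· ·│· ·│·│
│ ╶─┤ ┌─┴───╴ │ ╶─┘ ┌─┘ ╷ ╵ │
│· ·│·│· · · ·│· · ·│· ·│· ·│
├─┬─┘ │ ┌───╴ └─────┤ ╶─┼───┤
│ │· ·│·│· · · · · ·│· ·│· ·│
│ └─┬─┘ │ ╶─┬─────┐ ├─╴ │ ╷ │
│   │· ·│· ·│· · ·│·│· ·│·│·│
├─╴ │ ╶─┤ ┌─┘ ┌─┐ │ │ ╶─┤ └─┤
│   │· ·│·│· ·│·│·│·│· ·│· ·│
│ ╶─┴─┐ └─┘ ┌─┘ │ └─┼─╴ │ ╷ │
│     │· · ·│· ·│· ·│· ·│·│·│
├───┐ └───┐ │ ╶─┼─╴ │ ╶─┴─┤ │
│· ·│     │·│· ·│· ·│· · ·│·│
│ ╷ └─────┘ └─╴ │ ╶─┴───╴ ╵ │
│·│· · · · · · ·│· · · · · ·│
└─┴─────────────┴───────────┘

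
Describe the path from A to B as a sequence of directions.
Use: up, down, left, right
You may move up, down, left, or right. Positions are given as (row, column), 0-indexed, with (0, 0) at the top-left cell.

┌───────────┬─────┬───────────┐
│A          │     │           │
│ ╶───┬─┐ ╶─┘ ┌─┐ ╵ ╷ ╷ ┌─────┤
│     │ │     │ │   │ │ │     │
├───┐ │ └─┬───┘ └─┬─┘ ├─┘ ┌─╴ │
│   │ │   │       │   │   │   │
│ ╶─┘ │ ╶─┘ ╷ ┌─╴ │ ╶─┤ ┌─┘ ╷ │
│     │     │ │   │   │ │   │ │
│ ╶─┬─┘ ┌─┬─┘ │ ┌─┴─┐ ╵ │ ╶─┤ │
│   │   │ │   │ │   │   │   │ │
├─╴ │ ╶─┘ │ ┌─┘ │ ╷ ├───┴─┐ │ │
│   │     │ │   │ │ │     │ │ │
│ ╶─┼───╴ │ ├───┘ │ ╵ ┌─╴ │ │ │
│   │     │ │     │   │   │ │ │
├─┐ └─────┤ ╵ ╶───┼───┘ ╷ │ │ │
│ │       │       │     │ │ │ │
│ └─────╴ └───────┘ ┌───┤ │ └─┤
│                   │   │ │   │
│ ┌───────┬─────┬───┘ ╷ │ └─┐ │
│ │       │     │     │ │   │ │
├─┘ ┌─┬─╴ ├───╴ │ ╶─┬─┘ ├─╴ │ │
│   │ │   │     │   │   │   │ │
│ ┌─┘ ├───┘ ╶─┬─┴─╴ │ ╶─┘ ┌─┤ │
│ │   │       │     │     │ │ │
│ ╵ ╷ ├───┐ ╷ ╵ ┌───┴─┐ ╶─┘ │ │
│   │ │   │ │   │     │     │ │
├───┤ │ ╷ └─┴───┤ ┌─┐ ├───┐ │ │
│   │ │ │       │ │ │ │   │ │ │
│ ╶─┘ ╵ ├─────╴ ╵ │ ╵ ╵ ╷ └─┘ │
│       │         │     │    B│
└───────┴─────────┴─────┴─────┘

Finding the path and converting it to directions:
Path through cells: (0,0) → (0,1) → (0,2) → (0,3) → (0,4) → (1,4) → (1,5) → (1,6) → (0,6) → (0,7) → (0,8) → (1,8) → (1,9) → (0,9) → (0,10) → (1,10) → (2,10) → (2,9) → (3,9) → (3,10) → (4,10) → (4,11) → (3,11) → (2,11) → (2,12) → (1,12) → (1,13) → (1,14) → (2,14) → (2,13) → (3,13) → (3,12) → (4,12) → (4,13) → (5,13) → (6,13) → (7,13) → (8,13) → (8,14) → (9,14) → (10,14) → (11,14) → (12,14) → (13,14) → (14,14)
Directions: right, right, right, right, down, right, right, up, right, right, down, right, up, right, down, down, left, down, right, down, right, up, up, right, up, right, right, down, left, down, left, down, right, down, down, down, down, right, down, down, down, down, down, down

Solution:

┌───────────┬─────┬───────────┐
│A → → → ↓  │↱ → ↓│↱ ↓        │
│ ╶───┬─┐ ╶─┘ ┌─┐ ╵ ╷ ╷ ┌─────┤
│     │ │↳ → ↑│ │↳ ↑│↓│ │↱ → ↓│
├───┐ │ └─┬───┘ └─┬─┘ ├─┘ ┌─╴ │
│   │ │   │       │↓ ↲│↱ ↑│↓ ↲│
│ ╶─┘ │ ╶─┘ ╷ ┌─╴ │ ╶─┤ ┌─┘ ╷ │
│     │     │ │   │↳ ↓│↑│↓ ↲│ │
│ ╶─┬─┘ ┌─┬─┘ │ ┌─┴─┐ ╵ │ ╶─┤ │
│   │   │ │   │ │   │↳ ↑│↳ ↓│ │
├─╴ │ ╶─┘ │ ┌─┘ │ ╷ ├───┴─┐ │ │
│   │     │ │   │ │ │     │↓│ │
│ ╶─┼───╴ │ ├───┘ │ ╵ ┌─╴ │ │ │
│   │     │ │     │   │   │↓│ │
├─┐ └─────┤ ╵ ╶───┼───┘ ╷ │ │ │
│ │       │       │     │ │↓│ │
│ └─────╴ └───────┘ ┌───┤ │ └─┤
│                   │   │ │↳ ↓│
│ ┌───────┬─────┬───┘ ╷ │ └─┐ │
│ │       │     │     │ │   │↓│
├─┘ ┌─┬─╴ ├───╴ │ ╶─┬─┘ ├─╴ │ │
│   │ │   │     │   │   │   │↓│
│ ┌─┘ ├───┘ ╶─┬─┴─╴ │ ╶─┘ ┌─┤ │
│ │   │       │     │     │ │↓│
│ ╵ ╷ ├───┐ ╷ ╵ ┌───┴─┐ ╶─┘ │ │
│   │ │   │ │   │     │     │↓│
├───┤ │ ╷ └─┴───┤ ┌─┐ ├───┐ │ │
│   │ │ │       │ │ │ │   │ │↓│
│ ╶─┘ ╵ ├─────╴ ╵ │ ╵ ╵ ╷ └─┘ │
│       │         │     │    B│
└───────┴─────────┴─────┴─────┘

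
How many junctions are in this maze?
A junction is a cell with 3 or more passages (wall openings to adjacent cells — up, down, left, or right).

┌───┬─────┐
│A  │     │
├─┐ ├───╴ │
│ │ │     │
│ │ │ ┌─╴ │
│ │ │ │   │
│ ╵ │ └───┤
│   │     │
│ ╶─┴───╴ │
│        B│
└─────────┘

Checking each cell for number of passages:

Junctions found (3+ passages):
  (1, 4): 3 passages
  (3, 0): 3 passages
Total junctions: 2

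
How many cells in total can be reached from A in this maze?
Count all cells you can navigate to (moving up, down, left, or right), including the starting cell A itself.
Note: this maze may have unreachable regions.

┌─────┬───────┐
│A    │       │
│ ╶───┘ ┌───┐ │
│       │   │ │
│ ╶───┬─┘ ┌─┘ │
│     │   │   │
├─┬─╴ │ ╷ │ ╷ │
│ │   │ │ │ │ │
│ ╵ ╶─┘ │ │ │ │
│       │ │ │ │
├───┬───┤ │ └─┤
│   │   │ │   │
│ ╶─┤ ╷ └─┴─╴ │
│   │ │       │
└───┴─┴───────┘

Using BFS/flood-fill to find all reachable cells from A:
Maze size: 7 × 7 = 49 total cells
4 cell(s) are walled off and cannot be reached from A.
Reachable cells: 45

Reachable region (· marks reachable cells):

┌─────┬───────┐
│A · ·│· · · ·│
│ ╶───┘ ┌───┐ │
│· · · ·│· ·│·│
│ ╶───┬─┘ ┌─┘ │
│· · ·│· ·│· ·│
├─┬─╴ │ ╷ │ ╷ │
│·│· ·│·│·│·│·│
│ ╵ ╶─┘ │ │ │ │
│· · · ·│·│·│·│
├───┬───┤ │ └─┤
│   │· ·│·│· ·│
│ ╶─┤ ╷ └─┴─╴ │
│   │·│· · · ·│
└───┴─┴───────┘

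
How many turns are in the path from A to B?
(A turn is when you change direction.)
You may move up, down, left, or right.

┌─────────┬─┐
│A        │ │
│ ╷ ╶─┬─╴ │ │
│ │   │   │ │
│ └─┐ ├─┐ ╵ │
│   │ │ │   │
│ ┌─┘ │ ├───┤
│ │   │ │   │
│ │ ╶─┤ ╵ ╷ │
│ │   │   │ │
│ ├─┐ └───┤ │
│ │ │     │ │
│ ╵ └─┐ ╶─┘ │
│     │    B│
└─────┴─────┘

Directions: right, down, right, down, down, left, down, right, down, right, down, right, right
Number of turns: 10

Solution:

┌─────────┬─┐
│A ↓      │ │
│ ╷ ╶─┬─╴ │ │
│ │↳ ↓│   │ │
│ └─┐ ├─┐ ╵ │
│   │↓│ │   │
│ ┌─┘ │ ├───┤
│ │↓ ↲│ │   │
│ │ ╶─┤ ╵ ╷ │
│ │↳ ↓│   │ │
│ ├─┐ └───┤ │
│ │ │↳ ↓  │ │
│ ╵ └─┐ ╶─┘ │
│     │↳ → B│
└─────┴─────┘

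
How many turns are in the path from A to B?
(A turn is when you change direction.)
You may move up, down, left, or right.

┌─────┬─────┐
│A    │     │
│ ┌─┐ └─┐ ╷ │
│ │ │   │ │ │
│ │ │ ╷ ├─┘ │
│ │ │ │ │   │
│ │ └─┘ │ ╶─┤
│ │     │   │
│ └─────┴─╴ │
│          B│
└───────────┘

Directions: down, down, down, down, right, right, right, right, right
Number of turns: 1

Solution:

┌─────┬─────┐
│A    │     │
│ ┌─┐ └─┐ ╷ │
│↓│ │   │ │ │
│ │ │ ╷ ├─┘ │
│↓│ │ │ │   │
│ │ └─┘ │ ╶─┤
│↓│     │   │
│ └─────┴─╴ │
│↳ → → → → B│
└───────────┘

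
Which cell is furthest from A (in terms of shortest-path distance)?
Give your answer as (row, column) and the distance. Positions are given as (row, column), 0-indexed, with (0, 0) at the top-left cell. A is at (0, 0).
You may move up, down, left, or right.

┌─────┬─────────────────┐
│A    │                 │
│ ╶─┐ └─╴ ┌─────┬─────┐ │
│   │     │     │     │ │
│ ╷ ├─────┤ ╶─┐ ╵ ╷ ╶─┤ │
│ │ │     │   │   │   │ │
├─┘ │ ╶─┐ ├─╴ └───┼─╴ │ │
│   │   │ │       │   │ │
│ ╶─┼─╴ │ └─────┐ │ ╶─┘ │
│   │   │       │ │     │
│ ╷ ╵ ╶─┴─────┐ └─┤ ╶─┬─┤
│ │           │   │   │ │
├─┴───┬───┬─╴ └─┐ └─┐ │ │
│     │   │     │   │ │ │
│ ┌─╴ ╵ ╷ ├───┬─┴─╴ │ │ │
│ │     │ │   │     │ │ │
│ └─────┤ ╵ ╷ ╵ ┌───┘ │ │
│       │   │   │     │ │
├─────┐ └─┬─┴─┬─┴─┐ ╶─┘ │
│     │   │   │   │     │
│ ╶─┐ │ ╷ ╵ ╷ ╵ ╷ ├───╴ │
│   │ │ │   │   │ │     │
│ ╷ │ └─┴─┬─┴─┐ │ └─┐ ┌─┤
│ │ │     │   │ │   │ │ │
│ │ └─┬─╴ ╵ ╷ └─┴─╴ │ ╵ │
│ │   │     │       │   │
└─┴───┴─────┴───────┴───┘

Computing BFS distances from A to all cells:
Furthest cell: (12, 2)
Distance: 80 steps

Path from A to the furthest cell:

┌─────┬─────────────────┐
│A    │                 │
│ ╶─┐ └─╴ ┌─────┬─────┐ │
│↳ ↓│     │     │     │ │
│ ╷ ├─────┤ ╶─┐ ╵ ╷ ╶─┤ │
│ │↓│↱ → ↓│   │   │   │ │
├─┘ │ ╶─┐ ├─╴ └───┼─╴ │ │
│↓ ↲│↑ ↰│↓│       │   │ │
│ ╶─┼─╴ │ └─────┐ │ ╶─┘ │
│↳ ↓│↱ ↑│↳ → → ↓│ │     │
│ ╷ ╵ ╶─┴─────┐ └─┤ ╶─┬─┤
│ │↳ ↑        │↳ ↓│   │ │
├─┴───┬───┬─╴ └─┐ └─┐ │ │
│↓ ← ↰│↓ ↰│     │↳ ↓│ │ │
│ ┌─╴ ╵ ╷ ├───┬─┴─╴ │ │ │
│↓│  ↑ ↲│↑│↓ ↰│↓ ← ↲│ │ │
│ └─────┤ ╵ ╷ ╵ ┌───┘ │ │
│↳ → → ↓│↑ ↲│↑ ↲│     │ │
├─────┐ └─┬─┴─┬─┴─┐ ╶─┘ │
│↓ ← ↰│↳ ↓│↱ ↓│↱ ↓│     │
│ ╶─┐ │ ╷ ╵ ╷ ╵ ╷ ├───╴ │
│↳ ↓│↑│ │↳ ↑│↳ ↑│↓│     │
│ ╷ │ └─┴─┬─┴─┐ │ └─┐ ┌─┤
│ │↓│↑ ← ↰│↓ ↰│ │↳ ↓│ │ │
│ │ └─┬─╴ ╵ ╷ └─┴─╴ │ ╵ │
│ │↳ B│  ↑ ↲│↑ ← ← ↲│   │
└─┴───┴─────┴───────┴───┘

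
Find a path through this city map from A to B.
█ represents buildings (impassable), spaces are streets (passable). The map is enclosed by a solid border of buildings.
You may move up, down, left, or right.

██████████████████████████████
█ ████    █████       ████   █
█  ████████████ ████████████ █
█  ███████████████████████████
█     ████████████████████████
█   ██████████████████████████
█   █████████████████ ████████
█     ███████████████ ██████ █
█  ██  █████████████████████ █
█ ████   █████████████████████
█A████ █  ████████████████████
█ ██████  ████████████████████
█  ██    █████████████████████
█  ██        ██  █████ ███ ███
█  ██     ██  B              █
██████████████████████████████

Finding the shortest path from A to B:
Movement: cardinal only
Path length: 23 steps
Directions: up → up → up → right → right → right → right → down → right → down → right → right → down → down → down → down → right → right → right → right → down → right → right

Solution:

██████████████████████████████
█ ████    █████       ████   █
█  ████████████ ████████████ █
█  ███████████████████████████
█     ████████████████████████
█   ██████████████████████████
█   █████████████████ ████████
█↱→→→↓███████████████ ██████ █
█↑ ██↳↓█████████████████████ █
█↑████↳→↓█████████████████████
█A████ █↓ ████████████████████
█ ██████↓ ████████████████████
█  ██   ↓█████████████████████
█  ██   ↳→→→↓██  █████ ███ ███
█  ██     ██↳→B              █
██████████████████████████████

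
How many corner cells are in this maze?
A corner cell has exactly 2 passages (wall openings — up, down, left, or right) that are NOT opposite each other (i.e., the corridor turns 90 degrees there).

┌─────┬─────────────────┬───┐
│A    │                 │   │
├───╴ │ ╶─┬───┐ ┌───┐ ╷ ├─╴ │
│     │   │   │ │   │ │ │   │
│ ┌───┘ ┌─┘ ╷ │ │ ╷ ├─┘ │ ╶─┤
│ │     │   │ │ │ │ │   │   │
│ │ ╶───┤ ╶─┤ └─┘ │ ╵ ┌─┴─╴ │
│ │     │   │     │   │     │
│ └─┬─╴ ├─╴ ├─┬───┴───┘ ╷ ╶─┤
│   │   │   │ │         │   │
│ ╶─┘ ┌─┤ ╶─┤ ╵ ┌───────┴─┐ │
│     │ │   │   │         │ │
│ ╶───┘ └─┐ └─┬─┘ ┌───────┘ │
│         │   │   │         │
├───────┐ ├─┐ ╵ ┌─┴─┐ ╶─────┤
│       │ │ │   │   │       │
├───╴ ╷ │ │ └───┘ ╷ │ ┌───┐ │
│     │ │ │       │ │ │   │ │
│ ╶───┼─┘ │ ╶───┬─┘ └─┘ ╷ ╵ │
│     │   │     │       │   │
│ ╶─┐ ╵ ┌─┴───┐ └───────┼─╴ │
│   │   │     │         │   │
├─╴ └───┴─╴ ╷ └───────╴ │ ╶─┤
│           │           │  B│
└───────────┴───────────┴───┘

Counting corner cells (2 non-opposite passages):
Total corners: 82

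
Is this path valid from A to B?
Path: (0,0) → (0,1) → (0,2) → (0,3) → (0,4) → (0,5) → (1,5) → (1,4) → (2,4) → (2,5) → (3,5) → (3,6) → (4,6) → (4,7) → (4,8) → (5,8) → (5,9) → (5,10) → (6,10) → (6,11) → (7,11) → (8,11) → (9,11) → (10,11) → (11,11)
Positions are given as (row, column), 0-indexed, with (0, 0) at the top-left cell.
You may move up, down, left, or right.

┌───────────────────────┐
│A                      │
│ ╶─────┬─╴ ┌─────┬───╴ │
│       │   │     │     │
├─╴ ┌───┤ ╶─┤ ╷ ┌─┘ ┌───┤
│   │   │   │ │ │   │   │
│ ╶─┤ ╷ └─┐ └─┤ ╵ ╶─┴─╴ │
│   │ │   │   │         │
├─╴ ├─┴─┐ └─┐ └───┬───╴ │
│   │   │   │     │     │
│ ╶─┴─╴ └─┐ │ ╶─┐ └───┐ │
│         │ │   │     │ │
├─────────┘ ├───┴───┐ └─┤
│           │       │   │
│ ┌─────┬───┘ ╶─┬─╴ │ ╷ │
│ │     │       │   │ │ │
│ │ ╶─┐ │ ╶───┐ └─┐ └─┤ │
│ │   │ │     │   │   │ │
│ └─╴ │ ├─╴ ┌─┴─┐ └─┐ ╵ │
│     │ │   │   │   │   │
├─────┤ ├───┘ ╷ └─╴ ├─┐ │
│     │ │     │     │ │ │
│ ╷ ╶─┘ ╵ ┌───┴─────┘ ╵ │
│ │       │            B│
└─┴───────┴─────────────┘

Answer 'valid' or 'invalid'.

Checking path validity:
Result: All consecutive moves are passable.

valid

Correct solution:

┌───────────────────────┐
│A → → → → ↓            │
│ ╶─────┬─╴ ┌─────┬───╴ │
│       │↓ ↲│     │     │
├─╴ ┌───┤ ╶─┤ ╷ ┌─┘ ┌───┤
│   │   │↳ ↓│ │ │   │   │
│ ╶─┤ ╷ └─┐ └─┤ ╵ ╶─┴─╴ │
│   │ │   │↳ ↓│         │
├─╴ ├─┴─┐ └─┐ └───┬───╴ │
│   │   │   │↳ → ↓│     │
│ ╶─┴─╴ └─┐ │ ╶─┐ └───┐ │
│         │ │   │↳ → ↓│ │
├─────────┘ ├───┴───┐ └─┤
│           │       │↳ ↓│
│ ┌─────┬───┘ ╶─┬─╴ │ ╷ │
│ │     │       │   │ │↓│
│ │ ╶─┐ │ ╶───┐ └─┐ └─┤ │
│ │   │ │     │   │   │↓│
│ └─╴ │ ├─╴ ┌─┴─┐ └─┐ ╵ │
│     │ │   │   │   │  ↓│
├─────┤ ├───┘ ╷ └─╴ ├─┐ │
│     │ │     │     │ │↓│
│ ╷ ╶─┘ ╵ ┌───┴─────┘ ╵ │
│ │       │            B│
└─┴───────┴─────────────┘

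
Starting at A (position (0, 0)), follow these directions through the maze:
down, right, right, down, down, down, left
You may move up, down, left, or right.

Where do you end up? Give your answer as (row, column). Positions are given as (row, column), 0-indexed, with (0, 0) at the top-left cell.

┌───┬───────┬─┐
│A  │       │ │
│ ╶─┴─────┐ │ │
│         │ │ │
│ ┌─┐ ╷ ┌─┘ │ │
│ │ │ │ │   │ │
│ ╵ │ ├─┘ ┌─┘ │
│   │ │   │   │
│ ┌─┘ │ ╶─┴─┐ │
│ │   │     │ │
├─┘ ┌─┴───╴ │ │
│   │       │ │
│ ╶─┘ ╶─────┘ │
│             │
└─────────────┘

Following directions step by step:
Start: (0, 0)
  down: (0, 0) → (1, 0)
  right: (1, 0) → (1, 1)
  right: (1, 1) → (1, 2)
  down: (1, 2) → (2, 2)
  down: (2, 2) → (3, 2)
  down: (3, 2) → (4, 2)
  left: (4, 2) → (4, 1)
Final position: (4, 1)

Path taken:

┌───┬───────┬─┐
│A  │       │ │
│ ╶─┴─────┐ │ │
│↳ → ↓    │ │ │
│ ┌─┐ ╷ ┌─┘ │ │
│ │ │↓│ │   │ │
│ ╵ │ ├─┘ ┌─┘ │
│   │↓│   │   │
│ ┌─┘ │ ╶─┴─┐ │
│ │B ↲│     │ │
├─┘ ┌─┴───╴ │ │
│   │       │ │
│ ╶─┘ ╶─────┘ │
│             │
└─────────────┘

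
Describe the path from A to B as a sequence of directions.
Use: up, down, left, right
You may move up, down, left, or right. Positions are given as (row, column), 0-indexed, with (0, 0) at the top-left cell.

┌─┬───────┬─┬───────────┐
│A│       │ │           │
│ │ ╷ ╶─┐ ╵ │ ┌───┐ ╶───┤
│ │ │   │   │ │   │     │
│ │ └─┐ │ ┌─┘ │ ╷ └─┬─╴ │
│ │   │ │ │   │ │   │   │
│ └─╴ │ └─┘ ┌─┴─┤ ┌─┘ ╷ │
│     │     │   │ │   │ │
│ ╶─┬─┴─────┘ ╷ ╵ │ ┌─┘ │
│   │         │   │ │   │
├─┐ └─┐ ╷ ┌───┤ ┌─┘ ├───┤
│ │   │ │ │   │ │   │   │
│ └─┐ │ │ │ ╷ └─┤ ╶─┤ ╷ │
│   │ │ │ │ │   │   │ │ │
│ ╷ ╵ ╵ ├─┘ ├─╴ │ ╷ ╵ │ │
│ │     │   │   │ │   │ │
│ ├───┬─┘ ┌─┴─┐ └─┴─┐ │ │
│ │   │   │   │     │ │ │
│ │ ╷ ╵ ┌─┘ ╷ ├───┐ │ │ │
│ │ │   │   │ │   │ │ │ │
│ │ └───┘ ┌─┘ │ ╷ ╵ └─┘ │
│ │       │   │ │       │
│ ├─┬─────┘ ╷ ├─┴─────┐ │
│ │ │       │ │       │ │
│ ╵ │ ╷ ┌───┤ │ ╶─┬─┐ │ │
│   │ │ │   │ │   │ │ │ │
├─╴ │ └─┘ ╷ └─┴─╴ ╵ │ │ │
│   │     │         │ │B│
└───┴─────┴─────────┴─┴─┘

Finding the path and converting it to directions:
Path through cells: (0,0) → (1,0) → (2,0) → (3,0) → (3,1) → (3,2) → (2,2) → (2,1) → (1,1) → (0,1) → (0,2) → (1,2) → (1,3) → (2,3) → (3,3) → (3,4) → (3,5) → (2,5) → (2,6) → (1,6) → (0,6) → (0,7) → (0,8) → (0,9) → (1,9) → (1,10) → (1,11) → (2,11) → (2,10) → (3,10) → (3,9) → (4,9) → (5,9) → (5,8) → (6,8) → (6,9) → (7,9) → (7,10) → (6,10) → (5,10) → (5,11) → (6,11) → (7,11) → (8,11) → (9,11) → (10,11) → (11,11) → (12,11) → (13,11)
Directions: down, down, down, right, right, up, left, up, up, right, down, right, down, down, right, right, up, right, up, up, right, right, right, down, right, right, down, left, down, left, down, down, left, down, right, down, right, up, up, right, down, down, down, down, down, down, down, down

Solution:

┌─┬───────┬─┬───────────┐
│A│↱ ↓    │ │↱ → → ↓    │
│ │ ╷ ╶─┐ ╵ │ ┌───┐ ╶───┤
│↓│↑│↳ ↓│   │↑│   │↳ → ↓│
│ │ └─┐ │ ┌─┘ │ ╷ └─┬─╴ │
│↓│↑ ↰│↓│ │↱ ↑│ │   │↓ ↲│
│ └─╴ │ └─┘ ┌─┴─┤ ┌─┘ ╷ │
│↳ → ↑│↳ → ↑│   │ │↓ ↲│ │
│ ╶─┬─┴─────┘ ╷ ╵ │ ┌─┘ │
│   │         │   │↓│   │
├─┐ └─┐ ╷ ┌───┤ ┌─┘ ├───┤
│ │   │ │ │   │ │↓ ↲│↱ ↓│
│ └─┐ │ │ │ ╷ └─┤ ╶─┤ ╷ │
│   │ │ │ │ │   │↳ ↓│↑│↓│
│ ╷ ╵ ╵ ├─┘ ├─╴ │ ╷ ╵ │ │
│ │     │   │   │ │↳ ↑│↓│
│ ├───┬─┘ ┌─┴─┐ └─┴─┐ │ │
│ │   │   │   │     │ │↓│
│ │ ╷ ╵ ┌─┘ ╷ ├───┐ │ │ │
│ │ │   │   │ │   │ │ │↓│
│ │ └───┘ ┌─┘ │ ╷ ╵ └─┘ │
│ │       │   │ │      ↓│
│ ├─┬─────┘ ╷ ├─┴─────┐ │
│ │ │       │ │       │↓│
│ ╵ │ ╷ ┌───┤ │ ╶─┬─┐ │ │
│   │ │ │   │ │   │ │ │↓│
├─╴ │ └─┘ ╷ └─┴─╴ ╵ │ │ │
│   │     │         │ │B│
└───┴─────┴─────────┴─┴─┘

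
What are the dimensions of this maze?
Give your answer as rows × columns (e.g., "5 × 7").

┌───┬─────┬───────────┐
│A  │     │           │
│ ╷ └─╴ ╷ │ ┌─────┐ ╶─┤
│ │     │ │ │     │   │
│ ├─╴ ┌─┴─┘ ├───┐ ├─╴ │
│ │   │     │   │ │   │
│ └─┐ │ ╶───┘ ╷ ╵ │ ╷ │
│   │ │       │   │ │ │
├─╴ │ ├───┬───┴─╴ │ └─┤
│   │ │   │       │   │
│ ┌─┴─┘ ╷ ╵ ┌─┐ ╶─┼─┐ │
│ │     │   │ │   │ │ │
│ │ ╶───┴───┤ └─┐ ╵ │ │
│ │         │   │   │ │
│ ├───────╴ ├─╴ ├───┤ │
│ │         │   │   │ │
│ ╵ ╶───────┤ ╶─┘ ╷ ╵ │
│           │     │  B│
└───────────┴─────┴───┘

Counting the maze dimensions:
Rows (vertical): 9
Columns (horizontal): 11
Dimensions: 9 × 11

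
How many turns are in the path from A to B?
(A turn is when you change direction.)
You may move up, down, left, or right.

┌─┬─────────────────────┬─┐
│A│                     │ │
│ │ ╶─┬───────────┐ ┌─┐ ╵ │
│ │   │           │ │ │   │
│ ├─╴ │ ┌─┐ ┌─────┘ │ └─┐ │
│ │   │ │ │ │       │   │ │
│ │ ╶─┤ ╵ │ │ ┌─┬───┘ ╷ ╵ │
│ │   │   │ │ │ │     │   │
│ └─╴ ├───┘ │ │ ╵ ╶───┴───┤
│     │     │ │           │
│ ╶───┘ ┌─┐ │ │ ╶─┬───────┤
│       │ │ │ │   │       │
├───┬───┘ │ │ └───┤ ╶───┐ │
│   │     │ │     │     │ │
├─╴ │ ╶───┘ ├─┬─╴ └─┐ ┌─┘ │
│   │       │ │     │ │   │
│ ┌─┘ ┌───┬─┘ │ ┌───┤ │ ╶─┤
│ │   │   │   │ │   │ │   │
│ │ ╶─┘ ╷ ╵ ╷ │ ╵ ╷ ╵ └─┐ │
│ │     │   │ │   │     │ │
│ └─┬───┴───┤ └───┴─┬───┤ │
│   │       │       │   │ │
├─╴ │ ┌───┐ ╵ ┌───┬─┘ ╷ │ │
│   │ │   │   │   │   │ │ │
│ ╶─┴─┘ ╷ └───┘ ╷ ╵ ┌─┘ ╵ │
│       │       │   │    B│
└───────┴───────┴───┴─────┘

Directions: down, down, down, down, right, right, up, left, up, right, up, left, up, right, right, right, right, right, right, right, right, down, down, left, left, left, down, down, down, down, right, right, down, left, down, down, right, up, right, down, right, up, up, up, left, up, right, right, right, down, down, left, down, right, down, down, down, down
Number of turns: 30

Solution:

┌─┬─────────────────────┬─┐
│A│↱ → → → → → → → ↓    │ │
│ │ ╶─┬───────────┐ ┌─┐ ╵ │
│↓│↑ ↰│           │↓│ │   │
│ ├─╴ │ ┌─┐ ┌─────┘ │ └─┐ │
│↓│↱ ↑│ │ │ │↓ ← ← ↲│   │ │
│ │ ╶─┤ ╵ │ │ ┌─┬───┘ ╷ ╵ │
│↓│↑ ↰│   │ │↓│ │     │   │
│ └─╴ ├───┘ │ │ ╵ ╶───┴───┤
│↳ → ↑│     │↓│           │
│ ╶───┘ ┌─┐ │ │ ╶─┬───────┤
│       │ │ │↓│   │↱ → → ↓│
├───┬───┘ │ │ └───┤ ╶───┐ │
│   │     │ │↳ → ↓│↑ ↰  │↓│
├─╴ │ ╶───┘ ├─┬─╴ └─┐ ┌─┘ │
│   │       │ │↓ ↲  │↑│↓ ↲│
│ ┌─┘ ┌───┬─┘ │ ┌───┤ │ ╶─┤
│ │   │   │   │↓│↱ ↓│↑│↳ ↓│
│ │ ╶─┘ ╷ ╵ ╷ │ ╵ ╷ ╵ └─┐ │
│ │     │   │ │↳ ↑│↳ ↑  │↓│
│ └─┬───┴───┤ └───┴─┬───┤ │
│   │       │       │   │↓│
├─╴ │ ┌───┐ ╵ ┌───┬─┘ ╷ │ │
│   │ │   │   │   │   │ │↓│
│ ╶─┴─┘ ╷ └───┘ ╷ ╵ ┌─┘ ╵ │
│       │       │   │    B│
└───────┴───────┴───┴─────┘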